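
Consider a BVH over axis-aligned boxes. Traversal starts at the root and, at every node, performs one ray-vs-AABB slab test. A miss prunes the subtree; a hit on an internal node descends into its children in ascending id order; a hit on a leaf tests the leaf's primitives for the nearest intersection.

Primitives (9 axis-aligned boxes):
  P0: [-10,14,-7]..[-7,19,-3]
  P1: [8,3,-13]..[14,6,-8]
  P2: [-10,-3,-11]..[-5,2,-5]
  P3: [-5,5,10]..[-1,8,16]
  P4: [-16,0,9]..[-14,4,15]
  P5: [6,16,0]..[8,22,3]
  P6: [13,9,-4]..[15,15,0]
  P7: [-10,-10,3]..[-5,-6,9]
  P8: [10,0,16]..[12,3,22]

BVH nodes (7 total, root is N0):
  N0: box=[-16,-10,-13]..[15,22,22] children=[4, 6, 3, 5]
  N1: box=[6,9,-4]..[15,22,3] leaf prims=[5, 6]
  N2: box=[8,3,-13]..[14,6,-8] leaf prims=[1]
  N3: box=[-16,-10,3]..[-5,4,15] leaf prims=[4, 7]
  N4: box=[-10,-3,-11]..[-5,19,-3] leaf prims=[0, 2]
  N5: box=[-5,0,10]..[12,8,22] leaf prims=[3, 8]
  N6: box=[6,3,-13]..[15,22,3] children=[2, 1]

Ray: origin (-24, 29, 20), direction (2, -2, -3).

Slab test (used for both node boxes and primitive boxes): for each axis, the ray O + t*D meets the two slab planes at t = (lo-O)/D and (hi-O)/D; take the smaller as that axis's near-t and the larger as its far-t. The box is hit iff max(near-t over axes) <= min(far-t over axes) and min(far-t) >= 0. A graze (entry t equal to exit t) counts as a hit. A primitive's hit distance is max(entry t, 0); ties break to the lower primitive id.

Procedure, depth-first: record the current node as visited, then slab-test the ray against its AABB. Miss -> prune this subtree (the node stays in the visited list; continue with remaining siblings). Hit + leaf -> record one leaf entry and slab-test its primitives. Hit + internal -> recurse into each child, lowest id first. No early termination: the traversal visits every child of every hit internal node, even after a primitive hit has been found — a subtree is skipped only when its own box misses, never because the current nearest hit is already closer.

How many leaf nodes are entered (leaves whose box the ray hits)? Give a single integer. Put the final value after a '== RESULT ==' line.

Traverse from the root:
N0 x:[4,39/2] y:[7/2,39/2] z:[-2/3,11] -> hit [4,11], descend [3, 4, 5, 6]
  N3 x:[4,19/2] y:[25/2,39/2] z:[5/3,17/3] -> miss, prune
  N4 x:[7,19/2] y:[5,16] z:[23/3,31/3] -> hit [23/3,19/2] leaf, test {P0(miss), P2(miss)}
  N5 x:[19/2,18] y:[21/2,29/2] z:[-2/3,10/3] -> miss, prune
  N6 x:[15,39/2] y:[7/2,13] z:[17/3,11] -> miss, prune

order=[0, 3, 4, 5, 6]  |boxes|=5  |leaves|=1  hit=miss

== RESULT ==
1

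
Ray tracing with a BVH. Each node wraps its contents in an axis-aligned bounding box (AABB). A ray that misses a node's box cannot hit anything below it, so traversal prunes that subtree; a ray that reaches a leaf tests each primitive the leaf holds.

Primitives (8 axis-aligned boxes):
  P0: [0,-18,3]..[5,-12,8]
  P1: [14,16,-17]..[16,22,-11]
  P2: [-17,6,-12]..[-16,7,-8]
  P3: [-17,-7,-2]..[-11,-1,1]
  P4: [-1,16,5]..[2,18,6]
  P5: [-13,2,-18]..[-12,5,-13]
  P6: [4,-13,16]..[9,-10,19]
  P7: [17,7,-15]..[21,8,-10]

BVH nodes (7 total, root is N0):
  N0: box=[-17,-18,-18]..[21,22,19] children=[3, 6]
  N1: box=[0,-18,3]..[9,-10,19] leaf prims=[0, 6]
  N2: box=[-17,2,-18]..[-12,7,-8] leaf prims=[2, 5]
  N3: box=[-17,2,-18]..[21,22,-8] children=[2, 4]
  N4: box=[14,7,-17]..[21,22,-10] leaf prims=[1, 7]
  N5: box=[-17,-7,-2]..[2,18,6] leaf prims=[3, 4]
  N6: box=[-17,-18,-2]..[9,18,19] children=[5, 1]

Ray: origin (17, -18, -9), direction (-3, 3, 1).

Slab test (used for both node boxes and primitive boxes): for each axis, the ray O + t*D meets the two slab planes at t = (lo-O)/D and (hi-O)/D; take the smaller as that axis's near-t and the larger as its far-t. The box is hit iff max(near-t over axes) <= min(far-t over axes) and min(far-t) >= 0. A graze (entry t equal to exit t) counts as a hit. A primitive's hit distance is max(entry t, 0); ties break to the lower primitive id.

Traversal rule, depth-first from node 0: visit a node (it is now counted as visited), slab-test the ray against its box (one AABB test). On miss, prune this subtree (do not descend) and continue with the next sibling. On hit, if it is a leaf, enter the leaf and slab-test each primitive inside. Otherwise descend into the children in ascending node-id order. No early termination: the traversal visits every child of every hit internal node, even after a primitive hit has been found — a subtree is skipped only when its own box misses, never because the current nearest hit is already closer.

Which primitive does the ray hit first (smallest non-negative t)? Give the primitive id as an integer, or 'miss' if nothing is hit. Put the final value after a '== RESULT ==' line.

Trace the traversal:
N0 x:[-4/3,34/3] y:[0,40/3] z:[-9,28] -> hit [0,34/3], descend [3, 6]
  N3 x:[-4/3,34/3] y:[20/3,40/3] z:[-9,1] -> miss, prune
  N6 x:[8/3,34/3] y:[0,12] z:[7,28] -> hit [7,34/3], descend [1, 5]
    N1 x:[8/3,17/3] y:[0,8/3] z:[12,28] -> miss, prune
    N5 x:[5,34/3] y:[11/3,12] z:[7,15] -> hit [7,34/3] leaf, test {P3(miss), P4(miss)}

order=[0, 3, 6, 1, 5]  |boxes|=5  |leaves|=1  hit=miss

== RESULT ==
miss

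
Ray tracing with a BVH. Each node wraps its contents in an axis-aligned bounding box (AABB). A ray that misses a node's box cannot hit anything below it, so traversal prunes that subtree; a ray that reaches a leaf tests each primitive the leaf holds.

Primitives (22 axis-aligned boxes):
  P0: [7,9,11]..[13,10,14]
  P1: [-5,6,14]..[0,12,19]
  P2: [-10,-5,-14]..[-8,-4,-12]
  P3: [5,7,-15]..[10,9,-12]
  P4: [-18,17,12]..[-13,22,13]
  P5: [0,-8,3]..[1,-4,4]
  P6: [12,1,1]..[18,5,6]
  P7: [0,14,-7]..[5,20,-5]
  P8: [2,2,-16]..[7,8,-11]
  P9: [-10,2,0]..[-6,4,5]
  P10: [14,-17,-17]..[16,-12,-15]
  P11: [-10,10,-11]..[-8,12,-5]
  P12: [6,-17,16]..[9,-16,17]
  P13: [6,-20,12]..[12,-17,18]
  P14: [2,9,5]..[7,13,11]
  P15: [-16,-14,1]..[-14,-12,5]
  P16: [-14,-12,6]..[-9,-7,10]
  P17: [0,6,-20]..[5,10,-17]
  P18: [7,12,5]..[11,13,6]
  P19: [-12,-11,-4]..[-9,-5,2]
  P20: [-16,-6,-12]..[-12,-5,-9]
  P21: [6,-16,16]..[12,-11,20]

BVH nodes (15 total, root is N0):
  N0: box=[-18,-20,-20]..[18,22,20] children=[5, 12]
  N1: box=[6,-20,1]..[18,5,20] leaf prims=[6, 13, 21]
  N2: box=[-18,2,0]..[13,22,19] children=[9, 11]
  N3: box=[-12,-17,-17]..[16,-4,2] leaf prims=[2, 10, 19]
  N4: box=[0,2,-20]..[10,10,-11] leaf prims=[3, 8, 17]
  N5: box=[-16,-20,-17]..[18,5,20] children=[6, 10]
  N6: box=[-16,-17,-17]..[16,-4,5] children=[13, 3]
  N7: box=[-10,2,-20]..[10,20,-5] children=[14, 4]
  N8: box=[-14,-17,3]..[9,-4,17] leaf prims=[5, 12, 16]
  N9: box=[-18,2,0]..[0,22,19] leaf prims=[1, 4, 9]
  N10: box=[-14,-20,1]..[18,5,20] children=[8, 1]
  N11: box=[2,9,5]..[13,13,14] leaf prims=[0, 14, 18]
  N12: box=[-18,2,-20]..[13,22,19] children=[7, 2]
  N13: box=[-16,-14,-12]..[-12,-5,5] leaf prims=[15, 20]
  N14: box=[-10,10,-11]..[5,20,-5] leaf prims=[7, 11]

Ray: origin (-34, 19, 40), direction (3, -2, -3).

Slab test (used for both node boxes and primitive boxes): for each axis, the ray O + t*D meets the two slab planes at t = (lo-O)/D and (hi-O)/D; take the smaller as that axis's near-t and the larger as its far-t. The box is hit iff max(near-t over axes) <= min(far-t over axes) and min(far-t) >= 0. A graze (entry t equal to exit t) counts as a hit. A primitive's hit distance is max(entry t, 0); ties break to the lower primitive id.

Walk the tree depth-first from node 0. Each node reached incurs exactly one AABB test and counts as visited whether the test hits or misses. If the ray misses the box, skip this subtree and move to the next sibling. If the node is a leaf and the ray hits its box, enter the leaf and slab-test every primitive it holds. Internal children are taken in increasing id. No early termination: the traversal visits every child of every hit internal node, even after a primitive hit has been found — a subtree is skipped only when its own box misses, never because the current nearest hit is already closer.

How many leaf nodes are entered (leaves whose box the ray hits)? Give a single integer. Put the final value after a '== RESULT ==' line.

Traverse from the root:
N0 x:[16/3,52/3] y:[-3/2,39/2] z:[20/3,20] -> hit [20/3,52/3], descend [5, 12]
  N5 x:[6,52/3] y:[7,39/2] z:[20/3,19] -> hit [7,52/3], descend [6, 10]
    N6 x:[6,50/3] y:[23/2,18] z:[35/3,19] -> hit [35/3,50/3], descend [3, 13]
      N3 x:[22/3,50/3] y:[23/2,18] z:[38/3,19] -> hit [38/3,50/3] leaf, test {P2(miss), P10(miss), P19(miss)}
      N13 x:[6,22/3] y:[12,33/2] z:[35/3,52/3] -> miss, prune
    N10 x:[20/3,52/3] y:[7,39/2] z:[20/3,13] -> hit [7,13], descend [1, 8]
      N1 x:[40/3,52/3] y:[7,39/2] z:[20/3,13] -> miss, prune
      N8 x:[20/3,43/3] y:[23/2,18] z:[23/3,37/3] -> hit [23/2,37/3] leaf, test {P5(miss), P12(miss), P16(miss)}
  N12 x:[16/3,47/3] y:[-3/2,17/2] z:[7,20] -> hit [7,17/2], descend [2, 7]
    N2 x:[16/3,47/3] y:[-3/2,17/2] z:[7,40/3] -> hit [7,17/2], descend [9, 11]
      N9 x:[16/3,34/3] y:[-3/2,17/2] z:[7,40/3] -> hit [7,17/2] leaf, test {P1(miss), P4(miss), P9(miss)}
      N11 x:[12,47/3] y:[3,5] z:[26/3,35/3] -> miss, prune
    N7 x:[8,44/3] y:[-1/2,17/2] z:[15,20] -> miss, prune

order=[0, 5, 6, 3, 13, 10, 1, 8, 12, 2, 9, 11, 7]  |boxes|=13  |leaves|=3  hit=miss

== RESULT ==
3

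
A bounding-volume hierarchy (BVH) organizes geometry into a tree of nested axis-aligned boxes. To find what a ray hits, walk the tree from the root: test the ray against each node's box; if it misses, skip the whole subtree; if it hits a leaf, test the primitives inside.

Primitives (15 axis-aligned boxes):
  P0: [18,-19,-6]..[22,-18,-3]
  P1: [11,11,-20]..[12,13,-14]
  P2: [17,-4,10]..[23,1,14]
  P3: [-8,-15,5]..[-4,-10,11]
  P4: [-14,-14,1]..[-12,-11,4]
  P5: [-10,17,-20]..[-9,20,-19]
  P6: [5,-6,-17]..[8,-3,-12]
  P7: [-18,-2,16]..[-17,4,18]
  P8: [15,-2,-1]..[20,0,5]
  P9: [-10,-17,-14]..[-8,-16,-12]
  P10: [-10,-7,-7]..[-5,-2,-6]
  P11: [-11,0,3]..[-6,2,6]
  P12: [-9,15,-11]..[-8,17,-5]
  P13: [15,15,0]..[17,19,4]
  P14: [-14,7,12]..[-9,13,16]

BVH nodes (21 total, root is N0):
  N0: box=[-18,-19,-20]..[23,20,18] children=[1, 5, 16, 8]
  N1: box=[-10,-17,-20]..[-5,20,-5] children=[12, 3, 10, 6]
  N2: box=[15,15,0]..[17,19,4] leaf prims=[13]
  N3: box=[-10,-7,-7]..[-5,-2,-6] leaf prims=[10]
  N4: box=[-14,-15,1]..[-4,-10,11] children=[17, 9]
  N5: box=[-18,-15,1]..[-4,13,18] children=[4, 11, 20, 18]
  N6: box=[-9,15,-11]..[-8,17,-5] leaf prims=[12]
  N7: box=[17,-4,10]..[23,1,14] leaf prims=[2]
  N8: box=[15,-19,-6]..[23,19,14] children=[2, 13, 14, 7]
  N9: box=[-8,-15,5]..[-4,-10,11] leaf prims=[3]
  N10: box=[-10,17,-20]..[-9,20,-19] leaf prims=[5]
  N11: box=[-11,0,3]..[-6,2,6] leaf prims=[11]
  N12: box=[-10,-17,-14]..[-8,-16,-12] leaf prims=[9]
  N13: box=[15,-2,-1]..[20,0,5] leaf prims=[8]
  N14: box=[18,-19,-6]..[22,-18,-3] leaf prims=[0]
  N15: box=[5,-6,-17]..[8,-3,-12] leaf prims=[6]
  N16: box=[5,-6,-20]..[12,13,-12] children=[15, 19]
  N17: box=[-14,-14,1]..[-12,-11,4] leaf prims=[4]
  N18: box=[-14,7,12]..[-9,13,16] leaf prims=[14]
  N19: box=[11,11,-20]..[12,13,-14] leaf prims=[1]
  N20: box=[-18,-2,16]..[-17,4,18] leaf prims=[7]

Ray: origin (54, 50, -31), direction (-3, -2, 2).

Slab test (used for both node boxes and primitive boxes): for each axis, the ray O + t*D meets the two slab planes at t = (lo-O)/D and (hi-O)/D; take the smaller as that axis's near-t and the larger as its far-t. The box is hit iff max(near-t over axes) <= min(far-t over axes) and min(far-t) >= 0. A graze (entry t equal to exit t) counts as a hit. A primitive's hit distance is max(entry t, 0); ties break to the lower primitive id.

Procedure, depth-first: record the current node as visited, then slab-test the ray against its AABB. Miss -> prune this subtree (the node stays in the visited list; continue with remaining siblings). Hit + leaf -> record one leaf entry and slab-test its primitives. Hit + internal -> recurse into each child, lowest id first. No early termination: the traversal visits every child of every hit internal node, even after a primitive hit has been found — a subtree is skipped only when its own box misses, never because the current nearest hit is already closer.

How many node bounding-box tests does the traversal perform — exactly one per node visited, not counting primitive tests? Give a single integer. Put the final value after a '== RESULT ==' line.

Traverse from the root:
N0 x:[31/3,24] y:[15,69/2] z:[11/2,49/2] -> hit [15,24], descend [1, 5, 8, 16]
  N1 x:[59/3,64/3] y:[15,67/2] z:[11/2,13] -> miss, prune
  N5 x:[58/3,24] y:[37/2,65/2] z:[16,49/2] -> hit [58/3,24], descend [4, 11, 18, 20]
    N4 x:[58/3,68/3] y:[30,65/2] z:[16,21] -> miss, prune
    N11 x:[20,65/3] y:[24,25] z:[17,37/2] -> miss, prune
    N18 x:[21,68/3] y:[37/2,43/2] z:[43/2,47/2] -> hit [43/2,43/2] leaf, test {P14@t=43/2}
    N20 x:[71/3,24] y:[23,26] z:[47/2,49/2] -> hit [71/3,24] leaf, test {P7@t=71/3}
  N8 x:[31/3,13] y:[31/2,69/2] z:[25/2,45/2] -> miss, prune
  N16 x:[14,49/3] y:[37/2,28] z:[11/2,19/2] -> miss, prune

9 AABB tests over nodes [0, 1, 5, 4, 11, 18, 20, 8, 16]; 2 leaves entered; closest P14.

== RESULT ==
9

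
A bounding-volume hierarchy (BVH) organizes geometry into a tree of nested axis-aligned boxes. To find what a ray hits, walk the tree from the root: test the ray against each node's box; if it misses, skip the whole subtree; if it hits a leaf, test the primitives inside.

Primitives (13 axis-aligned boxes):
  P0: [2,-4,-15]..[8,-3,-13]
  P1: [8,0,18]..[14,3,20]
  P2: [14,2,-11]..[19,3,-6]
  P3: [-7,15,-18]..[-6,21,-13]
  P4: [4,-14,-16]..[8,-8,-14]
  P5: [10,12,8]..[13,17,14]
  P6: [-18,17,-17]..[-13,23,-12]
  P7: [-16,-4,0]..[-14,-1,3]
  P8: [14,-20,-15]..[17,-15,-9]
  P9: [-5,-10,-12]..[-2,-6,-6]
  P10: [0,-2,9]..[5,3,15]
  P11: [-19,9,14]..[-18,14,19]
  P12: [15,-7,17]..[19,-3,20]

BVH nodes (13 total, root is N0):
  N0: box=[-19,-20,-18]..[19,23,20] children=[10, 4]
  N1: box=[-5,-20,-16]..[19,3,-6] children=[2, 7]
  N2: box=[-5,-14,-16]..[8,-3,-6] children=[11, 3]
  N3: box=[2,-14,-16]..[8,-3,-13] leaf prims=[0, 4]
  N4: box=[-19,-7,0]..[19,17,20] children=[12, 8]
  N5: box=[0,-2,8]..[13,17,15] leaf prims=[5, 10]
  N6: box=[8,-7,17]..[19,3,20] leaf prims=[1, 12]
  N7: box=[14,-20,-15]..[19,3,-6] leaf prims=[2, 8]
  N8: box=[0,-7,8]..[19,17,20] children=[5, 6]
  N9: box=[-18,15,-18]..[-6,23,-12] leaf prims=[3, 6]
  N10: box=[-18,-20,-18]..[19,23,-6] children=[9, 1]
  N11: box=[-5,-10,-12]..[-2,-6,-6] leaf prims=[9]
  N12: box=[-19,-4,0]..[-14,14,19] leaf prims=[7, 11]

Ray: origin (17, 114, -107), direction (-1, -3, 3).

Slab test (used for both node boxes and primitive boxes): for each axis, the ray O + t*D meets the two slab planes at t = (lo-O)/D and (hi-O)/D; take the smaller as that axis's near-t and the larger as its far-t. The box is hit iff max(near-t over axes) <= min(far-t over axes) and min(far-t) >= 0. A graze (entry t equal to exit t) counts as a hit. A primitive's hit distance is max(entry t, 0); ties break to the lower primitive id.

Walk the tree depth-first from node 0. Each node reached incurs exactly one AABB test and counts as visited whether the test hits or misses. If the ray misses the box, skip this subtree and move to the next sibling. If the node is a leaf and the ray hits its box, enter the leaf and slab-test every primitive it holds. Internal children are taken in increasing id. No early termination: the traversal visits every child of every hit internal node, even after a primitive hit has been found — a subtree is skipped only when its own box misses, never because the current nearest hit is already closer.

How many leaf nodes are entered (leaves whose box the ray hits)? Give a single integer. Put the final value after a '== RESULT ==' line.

Trace the traversal:
N0 x:[-2,36] y:[91/3,134/3] z:[89/3,127/3] -> hit [91/3,36], descend [4, 10]
  N4 x:[-2,36] y:[97/3,121/3] z:[107/3,127/3] -> hit [107/3,36], descend [8, 12]
    N8 x:[-2,17] y:[97/3,121/3] z:[115/3,127/3] -> miss, prune
    N12 x:[31,36] y:[100/3,118/3] z:[107/3,42] -> hit [107/3,36] leaf, test {P7(miss), P11(miss)}
  N10 x:[-2,35] y:[91/3,134/3] z:[89/3,101/3] -> hit [91/3,101/3], descend [1, 9]
    N1 x:[-2,22] y:[37,134/3] z:[91/3,101/3] -> miss, prune
    N9 x:[23,35] y:[91/3,33] z:[89/3,95/3] -> hit [91/3,95/3] leaf, test {P3(miss), P6@t=91/3}

7 AABB tests over nodes [0, 4, 8, 12, 10, 1, 9]; 2 leaves entered; closest P6.

== RESULT ==
2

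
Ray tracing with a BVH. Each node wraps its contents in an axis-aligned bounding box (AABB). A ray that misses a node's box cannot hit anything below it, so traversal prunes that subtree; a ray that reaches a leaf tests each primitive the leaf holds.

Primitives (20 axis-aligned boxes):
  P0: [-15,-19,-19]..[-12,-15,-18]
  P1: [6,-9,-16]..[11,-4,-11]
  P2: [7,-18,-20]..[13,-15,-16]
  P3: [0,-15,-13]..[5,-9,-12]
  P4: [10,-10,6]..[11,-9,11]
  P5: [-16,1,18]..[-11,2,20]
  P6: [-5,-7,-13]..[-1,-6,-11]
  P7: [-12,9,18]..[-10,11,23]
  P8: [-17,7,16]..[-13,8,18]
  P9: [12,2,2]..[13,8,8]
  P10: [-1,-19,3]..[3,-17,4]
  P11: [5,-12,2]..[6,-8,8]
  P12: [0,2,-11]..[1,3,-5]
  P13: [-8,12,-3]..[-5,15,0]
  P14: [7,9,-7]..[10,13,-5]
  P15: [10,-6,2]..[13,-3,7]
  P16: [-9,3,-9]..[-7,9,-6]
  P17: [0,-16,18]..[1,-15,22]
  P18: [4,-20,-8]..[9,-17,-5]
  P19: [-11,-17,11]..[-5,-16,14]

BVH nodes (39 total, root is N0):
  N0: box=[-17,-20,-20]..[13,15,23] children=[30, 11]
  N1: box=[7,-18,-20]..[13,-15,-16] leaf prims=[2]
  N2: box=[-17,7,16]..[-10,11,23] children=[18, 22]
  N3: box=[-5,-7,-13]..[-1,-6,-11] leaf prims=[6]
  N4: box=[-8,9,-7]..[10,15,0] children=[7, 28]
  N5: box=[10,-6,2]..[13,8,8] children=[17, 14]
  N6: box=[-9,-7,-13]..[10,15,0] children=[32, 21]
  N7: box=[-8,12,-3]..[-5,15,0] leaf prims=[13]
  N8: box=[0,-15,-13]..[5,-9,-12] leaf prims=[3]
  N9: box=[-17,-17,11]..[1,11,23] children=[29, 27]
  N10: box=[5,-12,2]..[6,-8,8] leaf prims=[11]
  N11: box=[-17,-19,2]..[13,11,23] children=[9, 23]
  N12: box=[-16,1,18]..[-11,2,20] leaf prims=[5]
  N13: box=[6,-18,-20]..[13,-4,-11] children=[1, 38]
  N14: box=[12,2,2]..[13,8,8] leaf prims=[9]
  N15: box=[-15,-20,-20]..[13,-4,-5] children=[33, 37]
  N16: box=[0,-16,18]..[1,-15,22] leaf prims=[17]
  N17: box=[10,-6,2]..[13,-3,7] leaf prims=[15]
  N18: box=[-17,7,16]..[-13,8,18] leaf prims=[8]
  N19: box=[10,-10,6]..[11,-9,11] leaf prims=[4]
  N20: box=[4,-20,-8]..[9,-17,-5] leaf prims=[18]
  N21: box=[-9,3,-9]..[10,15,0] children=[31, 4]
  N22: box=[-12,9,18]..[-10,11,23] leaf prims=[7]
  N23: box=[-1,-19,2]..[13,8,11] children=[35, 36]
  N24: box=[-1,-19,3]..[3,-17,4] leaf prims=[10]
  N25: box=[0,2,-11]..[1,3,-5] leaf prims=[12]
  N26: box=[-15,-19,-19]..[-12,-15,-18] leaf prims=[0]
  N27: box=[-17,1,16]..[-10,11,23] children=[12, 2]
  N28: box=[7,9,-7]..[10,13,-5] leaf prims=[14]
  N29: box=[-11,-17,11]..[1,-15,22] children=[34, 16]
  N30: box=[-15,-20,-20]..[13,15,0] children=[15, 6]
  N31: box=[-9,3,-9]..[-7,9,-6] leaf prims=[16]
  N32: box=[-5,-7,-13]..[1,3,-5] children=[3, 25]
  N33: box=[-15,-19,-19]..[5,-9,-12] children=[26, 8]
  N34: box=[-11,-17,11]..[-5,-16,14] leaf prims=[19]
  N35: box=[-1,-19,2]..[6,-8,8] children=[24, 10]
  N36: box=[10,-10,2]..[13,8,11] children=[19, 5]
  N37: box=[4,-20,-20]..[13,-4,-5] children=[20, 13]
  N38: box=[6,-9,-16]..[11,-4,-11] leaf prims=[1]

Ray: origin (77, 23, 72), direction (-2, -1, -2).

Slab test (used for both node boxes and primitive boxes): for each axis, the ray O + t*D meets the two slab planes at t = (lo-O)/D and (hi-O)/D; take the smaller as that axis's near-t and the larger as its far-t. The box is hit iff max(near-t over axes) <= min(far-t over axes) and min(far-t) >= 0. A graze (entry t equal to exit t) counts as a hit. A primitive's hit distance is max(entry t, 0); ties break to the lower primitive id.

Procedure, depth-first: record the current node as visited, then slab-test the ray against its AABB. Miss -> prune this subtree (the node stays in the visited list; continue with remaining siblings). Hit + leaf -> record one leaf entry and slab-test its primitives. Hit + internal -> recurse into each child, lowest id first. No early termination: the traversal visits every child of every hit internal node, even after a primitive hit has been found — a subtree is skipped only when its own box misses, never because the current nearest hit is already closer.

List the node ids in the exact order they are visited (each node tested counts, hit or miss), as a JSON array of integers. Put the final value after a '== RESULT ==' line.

Trace the traversal:
N0 x:[32,47] y:[8,43] z:[49/2,46] -> hit [32,43], descend [11, 30]
  N11 x:[32,47] y:[12,42] z:[49/2,35] -> hit [32,35], descend [9, 23]
    N9 x:[38,47] y:[12,40] z:[49/2,61/2] -> miss, prune
    N23 x:[32,39] y:[15,42] z:[61/2,35] -> hit [32,35], descend [35, 36]
      N35 x:[71/2,39] y:[31,42] z:[32,35] -> miss, prune
      N36 x:[32,67/2] y:[15,33] z:[61/2,35] -> hit [32,33], descend [5, 19]
        N5 x:[32,67/2] y:[15,29] z:[32,35] -> miss, prune
        N19 x:[33,67/2] y:[32,33] z:[61/2,33] -> hit [33,33] leaf, test {P4@t=33}
  N30 x:[32,46] y:[8,43] z:[36,46] -> hit [36,43], descend [6, 15]
    N6 x:[67/2,43] y:[8,30] z:[36,85/2] -> miss, prune
    N15 x:[32,46] y:[27,43] z:[77/2,46] -> hit [77/2,43], descend [33, 37]
      N33 x:[36,46] y:[32,42] z:[42,91/2] -> hit [42,42], descend [8, 26]
        N8 x:[36,77/2] y:[32,38] z:[42,85/2] -> miss, prune
        N26 x:[89/2,46] y:[38,42] z:[45,91/2] -> miss, prune
      N37 x:[32,73/2] y:[27,43] z:[77/2,46] -> miss, prune

Visited [0, 11, 9, 23, 35, 36, 5, 19, 30, 6, 15, 33, 8, 26, 37]. Tests: 15 box, 1 leaf. Nearest: P4.

== RESULT ==
[0, 11, 9, 23, 35, 36, 5, 19, 30, 6, 15, 33, 8, 26, 37]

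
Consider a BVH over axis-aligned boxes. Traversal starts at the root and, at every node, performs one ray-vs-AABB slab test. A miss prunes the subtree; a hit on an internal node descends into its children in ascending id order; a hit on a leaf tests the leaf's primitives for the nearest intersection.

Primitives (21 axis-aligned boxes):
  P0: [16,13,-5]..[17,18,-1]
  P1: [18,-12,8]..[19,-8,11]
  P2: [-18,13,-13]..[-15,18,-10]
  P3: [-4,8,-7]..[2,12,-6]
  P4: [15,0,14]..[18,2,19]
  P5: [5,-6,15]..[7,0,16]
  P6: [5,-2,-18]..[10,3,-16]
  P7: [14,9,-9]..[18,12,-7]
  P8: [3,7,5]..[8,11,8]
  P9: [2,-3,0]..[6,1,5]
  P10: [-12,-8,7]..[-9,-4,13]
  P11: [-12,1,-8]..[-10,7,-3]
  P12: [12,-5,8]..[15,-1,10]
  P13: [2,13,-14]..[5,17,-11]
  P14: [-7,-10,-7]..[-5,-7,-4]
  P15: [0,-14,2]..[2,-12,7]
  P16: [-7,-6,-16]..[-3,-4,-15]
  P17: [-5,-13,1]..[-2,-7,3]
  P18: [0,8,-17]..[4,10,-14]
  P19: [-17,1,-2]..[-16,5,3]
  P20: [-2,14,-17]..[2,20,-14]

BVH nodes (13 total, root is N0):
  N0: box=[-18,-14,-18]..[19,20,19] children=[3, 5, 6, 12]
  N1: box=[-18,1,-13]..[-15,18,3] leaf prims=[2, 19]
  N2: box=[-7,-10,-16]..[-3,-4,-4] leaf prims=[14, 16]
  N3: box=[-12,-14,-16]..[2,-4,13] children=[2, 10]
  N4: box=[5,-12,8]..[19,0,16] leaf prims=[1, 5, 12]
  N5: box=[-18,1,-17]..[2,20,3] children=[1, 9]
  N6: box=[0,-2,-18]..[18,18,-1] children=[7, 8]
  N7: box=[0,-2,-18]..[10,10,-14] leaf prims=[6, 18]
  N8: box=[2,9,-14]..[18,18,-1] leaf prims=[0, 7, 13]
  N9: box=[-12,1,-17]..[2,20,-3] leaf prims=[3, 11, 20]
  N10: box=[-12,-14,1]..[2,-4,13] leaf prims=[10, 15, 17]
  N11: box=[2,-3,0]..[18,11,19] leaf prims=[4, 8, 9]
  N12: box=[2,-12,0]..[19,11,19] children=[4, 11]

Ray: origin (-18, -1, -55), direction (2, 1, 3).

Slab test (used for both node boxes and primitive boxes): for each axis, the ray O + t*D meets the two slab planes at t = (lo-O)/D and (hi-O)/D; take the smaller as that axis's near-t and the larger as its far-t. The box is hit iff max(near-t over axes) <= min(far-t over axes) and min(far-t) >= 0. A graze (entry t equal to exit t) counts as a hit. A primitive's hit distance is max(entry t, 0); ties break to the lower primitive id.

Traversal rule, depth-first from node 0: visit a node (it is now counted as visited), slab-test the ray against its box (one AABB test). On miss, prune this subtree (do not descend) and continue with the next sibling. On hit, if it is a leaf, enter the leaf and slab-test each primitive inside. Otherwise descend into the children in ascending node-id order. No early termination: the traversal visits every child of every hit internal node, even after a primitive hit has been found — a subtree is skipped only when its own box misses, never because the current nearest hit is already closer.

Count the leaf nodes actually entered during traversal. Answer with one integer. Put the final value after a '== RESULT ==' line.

Trace the traversal:
N0 x:[0,37/2] y:[-13,21] z:[37/3,74/3] -> hit [37/3,37/2], descend [3, 5, 6, 12]
  N3 x:[3,10] y:[-13,-3] z:[13,68/3] -> miss, prune
  N5 x:[0,10] y:[2,21] z:[38/3,58/3] -> miss, prune
  N6 x:[9,18] y:[-1,19] z:[37/3,18] -> hit [37/3,18], descend [7, 8]
    N7 x:[9,14] y:[-1,11] z:[37/3,41/3] -> miss, prune
    N8 x:[10,18] y:[10,19] z:[41/3,18] -> hit [41/3,18] leaf, test {P0@t=17, P7(miss), P13(miss)}
  N12 x:[10,37/2] y:[-11,12] z:[55/3,74/3] -> miss, prune

Summary -> nodes [0, 3, 5, 6, 7, 8, 12]; box-tests=7; leaf-entries=1; first=P0

== RESULT ==
1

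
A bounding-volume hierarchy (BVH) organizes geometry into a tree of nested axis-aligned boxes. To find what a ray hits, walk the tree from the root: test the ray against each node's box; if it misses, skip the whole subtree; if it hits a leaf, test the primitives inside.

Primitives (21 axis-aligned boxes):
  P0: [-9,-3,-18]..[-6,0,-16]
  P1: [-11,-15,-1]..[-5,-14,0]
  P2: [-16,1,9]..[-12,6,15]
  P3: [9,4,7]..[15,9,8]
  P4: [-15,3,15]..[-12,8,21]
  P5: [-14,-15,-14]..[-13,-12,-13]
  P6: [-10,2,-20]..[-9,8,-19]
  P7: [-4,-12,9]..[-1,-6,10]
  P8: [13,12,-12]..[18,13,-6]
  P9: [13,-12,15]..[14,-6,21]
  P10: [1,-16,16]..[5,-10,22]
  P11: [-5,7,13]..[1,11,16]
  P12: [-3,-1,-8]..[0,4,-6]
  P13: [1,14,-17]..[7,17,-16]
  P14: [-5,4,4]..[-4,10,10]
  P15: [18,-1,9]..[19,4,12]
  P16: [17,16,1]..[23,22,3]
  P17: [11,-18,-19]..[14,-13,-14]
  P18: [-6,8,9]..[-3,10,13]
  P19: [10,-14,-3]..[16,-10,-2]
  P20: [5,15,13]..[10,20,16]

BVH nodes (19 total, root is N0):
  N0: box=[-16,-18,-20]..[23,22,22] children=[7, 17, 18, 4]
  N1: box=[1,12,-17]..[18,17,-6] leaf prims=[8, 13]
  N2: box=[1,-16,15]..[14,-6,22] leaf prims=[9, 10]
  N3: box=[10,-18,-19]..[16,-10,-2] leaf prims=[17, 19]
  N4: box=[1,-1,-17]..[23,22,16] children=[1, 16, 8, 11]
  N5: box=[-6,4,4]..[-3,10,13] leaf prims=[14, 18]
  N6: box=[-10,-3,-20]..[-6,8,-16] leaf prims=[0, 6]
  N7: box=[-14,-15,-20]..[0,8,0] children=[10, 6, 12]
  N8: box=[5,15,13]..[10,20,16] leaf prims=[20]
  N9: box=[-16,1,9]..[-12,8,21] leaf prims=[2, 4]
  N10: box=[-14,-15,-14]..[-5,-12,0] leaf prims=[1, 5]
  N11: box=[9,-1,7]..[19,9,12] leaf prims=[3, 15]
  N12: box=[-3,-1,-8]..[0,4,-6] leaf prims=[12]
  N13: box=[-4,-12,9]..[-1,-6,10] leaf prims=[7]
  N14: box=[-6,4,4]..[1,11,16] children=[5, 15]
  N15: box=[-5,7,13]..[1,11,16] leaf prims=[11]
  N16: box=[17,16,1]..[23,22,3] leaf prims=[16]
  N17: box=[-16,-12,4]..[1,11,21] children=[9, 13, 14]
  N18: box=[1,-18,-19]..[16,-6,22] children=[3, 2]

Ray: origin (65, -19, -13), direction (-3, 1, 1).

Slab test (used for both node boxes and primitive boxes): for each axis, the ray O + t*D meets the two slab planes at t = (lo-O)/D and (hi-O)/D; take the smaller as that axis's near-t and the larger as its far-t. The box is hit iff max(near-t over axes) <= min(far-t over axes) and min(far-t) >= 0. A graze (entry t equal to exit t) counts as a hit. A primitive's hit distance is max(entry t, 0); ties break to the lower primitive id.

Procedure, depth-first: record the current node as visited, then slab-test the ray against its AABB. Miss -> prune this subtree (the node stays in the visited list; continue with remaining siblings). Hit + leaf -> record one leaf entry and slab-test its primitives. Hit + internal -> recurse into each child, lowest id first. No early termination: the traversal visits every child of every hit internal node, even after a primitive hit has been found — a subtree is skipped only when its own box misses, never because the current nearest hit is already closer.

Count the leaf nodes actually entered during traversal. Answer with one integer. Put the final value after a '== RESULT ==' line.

Trace the traversal:
N0 x:[14,27] y:[1,41] z:[-7,35] -> hit [14,27], descend [4, 7, 17, 18]
  N4 x:[14,64/3] y:[18,41] z:[-4,29] -> hit [18,64/3], descend [1, 8, 11, 16]
    N1 x:[47/3,64/3] y:[31,36] z:[-4,7] -> miss, prune
    N8 x:[55/3,20] y:[34,39] z:[26,29] -> miss, prune
    N11 x:[46/3,56/3] y:[18,28] z:[20,25] -> miss, prune
    N16 x:[14,16] y:[35,41] z:[14,16] -> miss, prune
  N7 x:[65/3,79/3] y:[4,27] z:[-7,13] -> miss, prune
  N17 x:[64/3,27] y:[7,30] z:[17,34] -> hit [64/3,27], descend [9, 13, 14]
    N9 x:[77/3,27] y:[20,27] z:[22,34] -> hit [77/3,27] leaf, test {P2(miss), P4(miss)}
    N13 x:[22,23] y:[7,13] z:[22,23] -> miss, prune
    N14 x:[64/3,71/3] y:[23,30] z:[17,29] -> hit [23,71/3], descend [5, 15]
      N5 x:[68/3,71/3] y:[23,29] z:[17,26] -> hit [23,71/3] leaf, test {P14@t=23, P18(miss)}
      N15 x:[64/3,70/3] y:[26,30] z:[26,29] -> miss, prune
  N18 x:[49/3,64/3] y:[1,13] z:[-6,35] -> miss, prune

order=[0, 4, 1, 8, 11, 16, 7, 17, 9, 13, 14, 5, 15, 18]  |boxes|=14  |leaves|=2  hit=P14

== RESULT ==
2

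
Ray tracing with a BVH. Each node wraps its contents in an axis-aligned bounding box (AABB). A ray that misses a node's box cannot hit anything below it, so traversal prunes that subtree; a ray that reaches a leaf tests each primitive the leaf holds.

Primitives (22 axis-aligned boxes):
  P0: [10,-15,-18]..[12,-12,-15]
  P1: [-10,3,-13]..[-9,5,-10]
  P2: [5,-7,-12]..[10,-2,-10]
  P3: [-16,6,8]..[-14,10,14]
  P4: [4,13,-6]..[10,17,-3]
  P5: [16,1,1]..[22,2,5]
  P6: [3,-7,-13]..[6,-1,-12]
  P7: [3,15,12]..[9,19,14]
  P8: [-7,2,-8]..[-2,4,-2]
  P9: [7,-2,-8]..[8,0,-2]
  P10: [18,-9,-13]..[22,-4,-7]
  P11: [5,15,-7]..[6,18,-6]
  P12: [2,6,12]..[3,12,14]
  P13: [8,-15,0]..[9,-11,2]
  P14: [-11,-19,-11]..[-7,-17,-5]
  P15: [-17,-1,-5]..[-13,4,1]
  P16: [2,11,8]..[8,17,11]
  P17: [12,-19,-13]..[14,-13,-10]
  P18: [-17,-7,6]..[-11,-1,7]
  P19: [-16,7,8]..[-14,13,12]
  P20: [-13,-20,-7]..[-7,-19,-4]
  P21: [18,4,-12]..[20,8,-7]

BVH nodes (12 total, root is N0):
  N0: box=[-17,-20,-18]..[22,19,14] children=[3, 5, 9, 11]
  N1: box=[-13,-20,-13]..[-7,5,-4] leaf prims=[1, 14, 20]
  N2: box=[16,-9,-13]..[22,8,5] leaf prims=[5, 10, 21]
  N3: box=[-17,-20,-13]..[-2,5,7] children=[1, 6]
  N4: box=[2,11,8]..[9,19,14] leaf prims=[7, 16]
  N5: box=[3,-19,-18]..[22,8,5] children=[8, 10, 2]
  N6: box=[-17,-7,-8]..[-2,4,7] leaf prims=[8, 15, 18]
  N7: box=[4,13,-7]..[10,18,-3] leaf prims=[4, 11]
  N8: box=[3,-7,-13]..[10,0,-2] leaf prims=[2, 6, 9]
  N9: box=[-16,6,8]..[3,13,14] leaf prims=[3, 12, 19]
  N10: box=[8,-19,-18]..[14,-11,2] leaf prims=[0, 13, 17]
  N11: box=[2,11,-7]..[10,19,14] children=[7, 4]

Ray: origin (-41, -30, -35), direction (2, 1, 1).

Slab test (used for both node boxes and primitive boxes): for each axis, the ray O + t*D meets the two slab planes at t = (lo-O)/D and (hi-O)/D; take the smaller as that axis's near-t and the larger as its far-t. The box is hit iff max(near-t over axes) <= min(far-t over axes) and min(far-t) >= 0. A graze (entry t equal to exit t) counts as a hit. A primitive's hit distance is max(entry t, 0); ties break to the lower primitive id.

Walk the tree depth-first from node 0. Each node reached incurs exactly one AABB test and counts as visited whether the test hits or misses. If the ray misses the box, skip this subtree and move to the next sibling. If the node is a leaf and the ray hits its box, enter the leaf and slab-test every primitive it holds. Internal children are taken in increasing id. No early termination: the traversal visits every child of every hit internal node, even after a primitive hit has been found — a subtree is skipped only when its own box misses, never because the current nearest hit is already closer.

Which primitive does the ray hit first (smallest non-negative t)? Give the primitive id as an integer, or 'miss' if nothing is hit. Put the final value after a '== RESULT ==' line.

Trace the traversal:
N0 x:[12,63/2] y:[10,49] z:[17,49] -> hit [17,63/2], descend [3, 5, 9, 11]
  N3 x:[12,39/2] y:[10,35] z:[22,42] -> miss, prune
  N5 x:[22,63/2] y:[11,38] z:[17,40] -> hit [22,63/2], descend [2, 8, 10]
    N2 x:[57/2,63/2] y:[21,38] z:[22,40] -> hit [57/2,63/2] leaf, test {P5(miss), P10(miss), P21(miss)}
    N8 x:[22,51/2] y:[23,30] z:[22,33] -> hit [23,51/2] leaf, test {P2@t=23, P6@t=23, P9(miss)}
    N10 x:[49/2,55/2] y:[11,19] z:[17,37] -> miss, prune
  N9 x:[25/2,22] y:[36,43] z:[43,49] -> miss, prune
  N11 x:[43/2,51/2] y:[41,49] z:[28,49] -> miss, prune

order=[0, 3, 5, 2, 8, 10, 9, 11]  |boxes|=8  |leaves|=2  hit=P2

== RESULT ==
2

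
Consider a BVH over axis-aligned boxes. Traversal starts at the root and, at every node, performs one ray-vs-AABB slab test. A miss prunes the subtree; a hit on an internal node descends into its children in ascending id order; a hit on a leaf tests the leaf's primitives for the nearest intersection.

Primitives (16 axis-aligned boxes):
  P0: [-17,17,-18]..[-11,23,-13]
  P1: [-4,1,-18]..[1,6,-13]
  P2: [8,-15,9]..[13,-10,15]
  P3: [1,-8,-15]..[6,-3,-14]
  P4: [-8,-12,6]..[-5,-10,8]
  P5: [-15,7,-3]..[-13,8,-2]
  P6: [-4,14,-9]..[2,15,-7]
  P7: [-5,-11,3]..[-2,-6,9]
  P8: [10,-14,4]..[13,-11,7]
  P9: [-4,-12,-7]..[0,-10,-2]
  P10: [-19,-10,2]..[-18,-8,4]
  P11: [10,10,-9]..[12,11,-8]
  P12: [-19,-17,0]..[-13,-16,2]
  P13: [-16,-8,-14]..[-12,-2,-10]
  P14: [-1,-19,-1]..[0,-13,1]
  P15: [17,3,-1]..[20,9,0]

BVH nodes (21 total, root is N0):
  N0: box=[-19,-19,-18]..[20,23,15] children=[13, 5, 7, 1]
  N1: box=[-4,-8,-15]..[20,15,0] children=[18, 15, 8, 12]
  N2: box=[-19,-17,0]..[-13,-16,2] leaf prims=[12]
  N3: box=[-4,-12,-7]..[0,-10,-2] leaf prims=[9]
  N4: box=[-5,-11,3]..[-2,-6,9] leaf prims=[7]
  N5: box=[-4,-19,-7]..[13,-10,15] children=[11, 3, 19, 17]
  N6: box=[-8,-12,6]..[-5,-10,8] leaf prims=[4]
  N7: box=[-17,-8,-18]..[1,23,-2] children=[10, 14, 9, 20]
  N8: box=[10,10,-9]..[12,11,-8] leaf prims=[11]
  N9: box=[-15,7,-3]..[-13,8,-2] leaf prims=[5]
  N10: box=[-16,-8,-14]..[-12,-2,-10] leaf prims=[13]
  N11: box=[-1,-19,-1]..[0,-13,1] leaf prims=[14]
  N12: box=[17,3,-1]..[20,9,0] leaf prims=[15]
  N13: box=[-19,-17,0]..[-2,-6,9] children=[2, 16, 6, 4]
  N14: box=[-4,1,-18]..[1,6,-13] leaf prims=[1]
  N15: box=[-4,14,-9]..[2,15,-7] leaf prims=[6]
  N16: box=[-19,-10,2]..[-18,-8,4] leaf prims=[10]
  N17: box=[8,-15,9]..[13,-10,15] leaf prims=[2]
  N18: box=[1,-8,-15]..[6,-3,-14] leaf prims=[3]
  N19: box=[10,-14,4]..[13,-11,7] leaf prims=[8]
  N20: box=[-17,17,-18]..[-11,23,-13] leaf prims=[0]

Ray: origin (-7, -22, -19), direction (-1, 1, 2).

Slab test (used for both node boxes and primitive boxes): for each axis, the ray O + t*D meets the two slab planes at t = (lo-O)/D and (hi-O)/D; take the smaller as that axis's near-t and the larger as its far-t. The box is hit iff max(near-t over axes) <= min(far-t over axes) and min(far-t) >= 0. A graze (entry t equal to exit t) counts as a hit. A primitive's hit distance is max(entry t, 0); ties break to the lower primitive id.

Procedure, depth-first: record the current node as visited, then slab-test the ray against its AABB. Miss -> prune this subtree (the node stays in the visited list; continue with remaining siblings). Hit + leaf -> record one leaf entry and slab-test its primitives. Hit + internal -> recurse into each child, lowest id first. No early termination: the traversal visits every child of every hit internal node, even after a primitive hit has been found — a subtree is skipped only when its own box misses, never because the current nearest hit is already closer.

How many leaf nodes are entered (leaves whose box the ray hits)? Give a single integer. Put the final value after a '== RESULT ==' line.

Traverse from the root:
N0 x:[-27,12] y:[3,45] z:[1/2,17] -> hit [3,12], descend [1, 5, 7, 13]
  N1 x:[-27,-3] y:[14,37] z:[2,19/2] -> miss, prune
  N5 x:[-20,-3] y:[3,12] z:[6,17] -> miss, prune
  N7 x:[-8,10] y:[14,45] z:[1/2,17/2] -> miss, prune
  N13 x:[-5,12] y:[5,16] z:[19/2,14] -> hit [19/2,12], descend [2, 4, 6, 16]
    N2 x:[6,12] y:[5,6] z:[19/2,21/2] -> miss, prune
    N4 x:[-5,-2] y:[11,16] z:[11,14] -> miss, prune
    N6 x:[-2,1] y:[10,12] z:[25/2,27/2] -> miss, prune
    N16 x:[11,12] y:[12,14] z:[21/2,23/2] -> miss, prune

9 AABB tests over nodes [0, 1, 5, 7, 13, 2, 4, 6, 16]; 0 leaves entered; closest miss.

== RESULT ==
0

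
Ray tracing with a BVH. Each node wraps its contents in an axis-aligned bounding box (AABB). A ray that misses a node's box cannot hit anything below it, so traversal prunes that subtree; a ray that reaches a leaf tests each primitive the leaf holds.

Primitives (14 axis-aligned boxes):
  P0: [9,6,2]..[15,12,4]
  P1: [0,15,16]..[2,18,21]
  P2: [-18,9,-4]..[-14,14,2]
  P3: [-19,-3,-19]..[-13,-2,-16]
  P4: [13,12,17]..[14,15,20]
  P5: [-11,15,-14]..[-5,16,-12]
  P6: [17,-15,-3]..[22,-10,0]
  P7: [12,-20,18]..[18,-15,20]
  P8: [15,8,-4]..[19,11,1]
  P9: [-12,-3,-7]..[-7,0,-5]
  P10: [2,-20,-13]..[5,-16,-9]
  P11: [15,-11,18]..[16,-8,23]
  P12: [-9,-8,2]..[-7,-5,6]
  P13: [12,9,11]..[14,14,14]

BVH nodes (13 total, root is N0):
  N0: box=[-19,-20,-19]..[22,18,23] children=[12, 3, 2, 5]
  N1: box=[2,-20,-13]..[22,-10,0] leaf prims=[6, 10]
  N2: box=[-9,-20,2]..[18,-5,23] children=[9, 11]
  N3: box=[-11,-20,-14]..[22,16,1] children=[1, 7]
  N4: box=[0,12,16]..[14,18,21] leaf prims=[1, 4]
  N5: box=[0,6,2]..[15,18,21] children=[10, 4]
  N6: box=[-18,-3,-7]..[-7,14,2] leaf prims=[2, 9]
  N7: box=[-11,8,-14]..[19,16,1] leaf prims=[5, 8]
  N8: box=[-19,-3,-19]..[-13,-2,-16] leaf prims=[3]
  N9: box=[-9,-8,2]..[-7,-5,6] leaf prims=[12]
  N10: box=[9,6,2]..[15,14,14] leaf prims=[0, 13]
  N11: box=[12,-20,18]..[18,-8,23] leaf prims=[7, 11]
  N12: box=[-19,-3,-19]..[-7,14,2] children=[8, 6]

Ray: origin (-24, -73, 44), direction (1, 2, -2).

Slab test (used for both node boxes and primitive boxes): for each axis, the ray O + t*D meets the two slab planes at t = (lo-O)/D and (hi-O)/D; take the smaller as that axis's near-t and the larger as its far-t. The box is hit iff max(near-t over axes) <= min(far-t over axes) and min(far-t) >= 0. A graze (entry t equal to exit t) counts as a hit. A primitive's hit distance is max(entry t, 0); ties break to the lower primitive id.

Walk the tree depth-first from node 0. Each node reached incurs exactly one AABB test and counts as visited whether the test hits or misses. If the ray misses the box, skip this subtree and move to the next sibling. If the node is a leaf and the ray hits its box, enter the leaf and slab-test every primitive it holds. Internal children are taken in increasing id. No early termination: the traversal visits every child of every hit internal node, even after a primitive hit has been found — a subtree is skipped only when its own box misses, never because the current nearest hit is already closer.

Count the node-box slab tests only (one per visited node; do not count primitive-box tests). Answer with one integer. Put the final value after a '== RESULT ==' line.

Walk:
N0 x:[5,46] y:[53/2,91/2] z:[21/2,63/2] -> hit [53/2,63/2], descend [2, 3, 5, 12]
  N2 x:[15,42] y:[53/2,34] z:[21/2,21] -> miss, prune
  N3 x:[13,46] y:[53/2,89/2] z:[43/2,29] -> hit [53/2,29], descend [1, 7]
    N1 x:[26,46] y:[53/2,63/2] z:[22,57/2] -> hit [53/2,57/2] leaf, test {P6(miss), P10@t=53/2}
    N7 x:[13,43] y:[81/2,89/2] z:[43/2,29] -> miss, prune
  N5 x:[24,39] y:[79/2,91/2] z:[23/2,21] -> miss, prune
  N12 x:[5,17] y:[35,87/2] z:[21,63/2] -> miss, prune

Summary -> nodes [0, 2, 3, 1, 7, 5, 12]; box-tests=7; leaf-entries=1; first=P10

== RESULT ==
7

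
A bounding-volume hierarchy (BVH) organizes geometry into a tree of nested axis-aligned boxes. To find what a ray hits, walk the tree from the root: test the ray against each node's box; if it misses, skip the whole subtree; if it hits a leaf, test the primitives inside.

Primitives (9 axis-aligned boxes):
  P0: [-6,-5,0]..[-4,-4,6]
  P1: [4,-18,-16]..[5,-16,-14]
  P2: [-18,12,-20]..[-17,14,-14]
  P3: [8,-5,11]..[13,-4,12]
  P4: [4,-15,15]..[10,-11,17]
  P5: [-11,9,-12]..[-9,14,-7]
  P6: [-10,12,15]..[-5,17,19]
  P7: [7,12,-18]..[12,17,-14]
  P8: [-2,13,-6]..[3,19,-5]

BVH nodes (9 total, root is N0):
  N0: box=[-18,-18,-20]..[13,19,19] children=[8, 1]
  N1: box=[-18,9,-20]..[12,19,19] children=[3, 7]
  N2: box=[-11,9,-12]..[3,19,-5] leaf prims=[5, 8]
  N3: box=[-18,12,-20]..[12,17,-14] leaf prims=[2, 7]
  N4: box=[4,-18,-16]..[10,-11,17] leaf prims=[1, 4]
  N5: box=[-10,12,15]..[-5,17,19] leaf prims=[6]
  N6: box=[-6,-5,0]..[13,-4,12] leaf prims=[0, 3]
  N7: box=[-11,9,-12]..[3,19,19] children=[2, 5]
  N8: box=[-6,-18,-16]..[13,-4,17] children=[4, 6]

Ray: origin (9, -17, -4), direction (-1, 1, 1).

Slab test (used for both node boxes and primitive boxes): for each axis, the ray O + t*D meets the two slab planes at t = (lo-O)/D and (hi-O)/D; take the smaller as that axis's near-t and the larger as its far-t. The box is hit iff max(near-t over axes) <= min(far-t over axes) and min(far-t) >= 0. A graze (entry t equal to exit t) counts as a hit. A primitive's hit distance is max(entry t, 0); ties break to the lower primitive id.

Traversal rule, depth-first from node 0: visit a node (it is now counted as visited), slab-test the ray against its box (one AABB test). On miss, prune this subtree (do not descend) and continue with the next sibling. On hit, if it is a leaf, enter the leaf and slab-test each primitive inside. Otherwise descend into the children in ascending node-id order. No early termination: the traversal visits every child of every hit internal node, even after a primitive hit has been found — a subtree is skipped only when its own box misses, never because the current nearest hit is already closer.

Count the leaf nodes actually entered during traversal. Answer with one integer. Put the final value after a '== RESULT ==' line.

Trace the traversal:
N0 x:[-4,27] y:[-1,36] z:[-16,23] -> hit [-1,23], descend [1, 8]
  N1 x:[-3,27] y:[26,36] z:[-16,23] -> miss, prune
  N8 x:[-4,15] y:[-1,13] z:[-12,21] -> hit [-1,13], descend [4, 6]
    N4 x:[-1,5] y:[-1,6] z:[-12,21] -> hit [-1,5] leaf, test {P1(miss), P4(miss)}
    N6 x:[-4,15] y:[12,13] z:[4,16] -> hit [12,13] leaf, test {P0(miss), P3(miss)}

Visited [0, 1, 8, 4, 6]. Tests: 5 box, 2 leaf. Nearest: miss.

== RESULT ==
2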